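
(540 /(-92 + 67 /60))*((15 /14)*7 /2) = -22.28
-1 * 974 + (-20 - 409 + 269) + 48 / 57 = -21530/19 = -1133.16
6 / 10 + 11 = 58/5 = 11.60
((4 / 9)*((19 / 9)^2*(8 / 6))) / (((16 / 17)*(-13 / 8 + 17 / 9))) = 2584/243 = 10.63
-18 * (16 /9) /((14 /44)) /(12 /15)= -880/7 = -125.71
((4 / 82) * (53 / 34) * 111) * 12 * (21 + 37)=4094568/697 = 5874.56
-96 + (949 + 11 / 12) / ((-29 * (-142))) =-4732537/49416 = -95.77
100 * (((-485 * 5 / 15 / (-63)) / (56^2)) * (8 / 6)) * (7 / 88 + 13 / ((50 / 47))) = 13123615/9779616 = 1.34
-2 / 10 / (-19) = 1/95 = 0.01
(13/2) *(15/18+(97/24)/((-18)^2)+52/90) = 719537/77760 = 9.25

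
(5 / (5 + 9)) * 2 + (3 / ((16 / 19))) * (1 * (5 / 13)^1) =3035/1456 = 2.08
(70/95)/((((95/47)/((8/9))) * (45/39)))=68432/243675 = 0.28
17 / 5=3.40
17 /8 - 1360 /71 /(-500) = 30719/14200 = 2.16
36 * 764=27504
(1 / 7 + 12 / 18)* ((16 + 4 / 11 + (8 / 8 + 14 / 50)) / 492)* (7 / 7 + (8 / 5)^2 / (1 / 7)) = 886703/1614375 = 0.55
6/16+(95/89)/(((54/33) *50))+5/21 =140431/224280 = 0.63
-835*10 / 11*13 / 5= -21710/11 = -1973.64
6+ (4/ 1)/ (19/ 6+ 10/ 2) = 318/49 = 6.49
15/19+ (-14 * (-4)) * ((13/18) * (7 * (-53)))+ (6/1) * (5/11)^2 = -310424171/20691 = -15002.86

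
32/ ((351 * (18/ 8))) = 0.04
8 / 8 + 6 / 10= 8/5 = 1.60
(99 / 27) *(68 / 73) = 3.42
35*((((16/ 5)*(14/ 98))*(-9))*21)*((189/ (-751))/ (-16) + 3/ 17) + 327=-3245520/12767 = -254.21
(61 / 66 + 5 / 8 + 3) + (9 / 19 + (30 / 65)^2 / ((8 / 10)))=4483675/847704 = 5.29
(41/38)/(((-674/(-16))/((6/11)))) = 984/70433 = 0.01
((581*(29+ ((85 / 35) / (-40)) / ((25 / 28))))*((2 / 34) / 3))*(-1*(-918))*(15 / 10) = 453856.28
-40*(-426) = 17040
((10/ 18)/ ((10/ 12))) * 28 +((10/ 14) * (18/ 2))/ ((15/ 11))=491/21 = 23.38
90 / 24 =15/4 = 3.75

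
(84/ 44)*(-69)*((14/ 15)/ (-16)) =3381/440 = 7.68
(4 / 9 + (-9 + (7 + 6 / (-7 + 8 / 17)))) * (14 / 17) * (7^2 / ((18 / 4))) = -22.19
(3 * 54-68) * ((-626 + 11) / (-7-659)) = 9635/111 = 86.80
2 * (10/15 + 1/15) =22/15 = 1.47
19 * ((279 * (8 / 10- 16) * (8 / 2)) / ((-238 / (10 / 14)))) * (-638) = -514069776/833 = -617130.58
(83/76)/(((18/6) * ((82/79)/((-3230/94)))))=-557345/46248 = -12.05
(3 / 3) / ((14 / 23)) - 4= -33/14 = -2.36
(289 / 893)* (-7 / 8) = -2023/7144 = -0.28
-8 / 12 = -2/3 = -0.67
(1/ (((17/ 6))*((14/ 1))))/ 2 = 3/238 = 0.01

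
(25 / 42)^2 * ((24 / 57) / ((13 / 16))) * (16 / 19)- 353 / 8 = -728013389/16556904 = -43.97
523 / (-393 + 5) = -523/388 = -1.35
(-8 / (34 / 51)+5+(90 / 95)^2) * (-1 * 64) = 140992/361 = 390.56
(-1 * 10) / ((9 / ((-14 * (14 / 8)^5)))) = 588245/2304 = 255.31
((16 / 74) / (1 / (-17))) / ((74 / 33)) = -2244/1369 = -1.64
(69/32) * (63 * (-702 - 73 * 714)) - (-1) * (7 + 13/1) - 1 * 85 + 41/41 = -28703497/4 = -7175874.25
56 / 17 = 3.29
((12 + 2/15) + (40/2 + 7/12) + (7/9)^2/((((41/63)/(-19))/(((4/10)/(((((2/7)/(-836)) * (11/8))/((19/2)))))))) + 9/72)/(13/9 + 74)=60241357/31816 = 1893.43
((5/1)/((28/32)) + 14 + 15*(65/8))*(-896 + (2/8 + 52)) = -26760375/224 = -119465.96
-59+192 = 133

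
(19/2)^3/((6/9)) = 20577/16 = 1286.06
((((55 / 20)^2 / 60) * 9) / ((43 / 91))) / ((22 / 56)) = 21021/3440 = 6.11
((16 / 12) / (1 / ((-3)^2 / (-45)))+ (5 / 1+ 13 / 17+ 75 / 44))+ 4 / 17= 4909/660 = 7.44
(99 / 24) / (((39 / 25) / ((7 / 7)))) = 275/104 = 2.64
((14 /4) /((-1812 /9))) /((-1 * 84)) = 1/4832 = 0.00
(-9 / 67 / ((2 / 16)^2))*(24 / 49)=-4.21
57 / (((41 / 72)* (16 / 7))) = 3591/82 = 43.79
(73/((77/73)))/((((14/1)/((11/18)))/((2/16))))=0.38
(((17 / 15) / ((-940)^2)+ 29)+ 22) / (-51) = -39762001/39762000 = -1.00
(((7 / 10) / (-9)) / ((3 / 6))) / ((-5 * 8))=7/1800 = 0.00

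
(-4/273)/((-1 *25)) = 4/6825 = 0.00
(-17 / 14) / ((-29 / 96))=816/203 = 4.02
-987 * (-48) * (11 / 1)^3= 63057456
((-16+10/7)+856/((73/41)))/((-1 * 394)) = -119113/100667 = -1.18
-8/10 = -4/5 = -0.80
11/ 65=0.17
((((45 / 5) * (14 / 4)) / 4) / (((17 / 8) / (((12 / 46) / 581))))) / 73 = 54/2369069 = 0.00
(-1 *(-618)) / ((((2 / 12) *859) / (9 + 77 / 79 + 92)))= 29871648/67861 = 440.19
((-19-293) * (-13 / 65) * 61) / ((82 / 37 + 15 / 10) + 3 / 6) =4514/5 = 902.80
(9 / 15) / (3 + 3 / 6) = 6/35 = 0.17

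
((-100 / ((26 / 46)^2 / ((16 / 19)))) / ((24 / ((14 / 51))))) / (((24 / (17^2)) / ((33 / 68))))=-1018325/57798 = -17.62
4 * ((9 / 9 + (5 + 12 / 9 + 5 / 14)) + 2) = 814/21 = 38.76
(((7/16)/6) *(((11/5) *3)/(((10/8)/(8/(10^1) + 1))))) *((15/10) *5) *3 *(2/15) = 2079/1000 = 2.08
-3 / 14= -0.21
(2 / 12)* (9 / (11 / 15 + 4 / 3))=45/62 = 0.73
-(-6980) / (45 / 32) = 44672/9 = 4963.56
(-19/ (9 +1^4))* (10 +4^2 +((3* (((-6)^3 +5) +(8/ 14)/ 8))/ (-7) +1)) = -43719/196 = -223.06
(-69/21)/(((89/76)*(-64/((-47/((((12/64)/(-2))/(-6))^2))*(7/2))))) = -2628992/89 = -29539.24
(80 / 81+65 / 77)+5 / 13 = 179710/81081 = 2.22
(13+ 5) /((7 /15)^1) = 270/7 = 38.57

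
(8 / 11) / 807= 8/8877 = 0.00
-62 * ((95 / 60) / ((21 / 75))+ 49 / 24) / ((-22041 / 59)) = 25429/19908 = 1.28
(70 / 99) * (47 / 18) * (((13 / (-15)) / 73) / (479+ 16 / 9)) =-4277/93813687 = 0.00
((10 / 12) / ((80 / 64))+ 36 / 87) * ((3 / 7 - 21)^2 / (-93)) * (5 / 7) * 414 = -448312320/308357 = -1453.87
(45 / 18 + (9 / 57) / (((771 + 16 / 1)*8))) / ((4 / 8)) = 299063/59812 = 5.00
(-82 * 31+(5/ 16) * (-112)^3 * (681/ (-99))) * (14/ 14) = 99578194/33 = 3017521.03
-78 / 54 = -13/9 = -1.44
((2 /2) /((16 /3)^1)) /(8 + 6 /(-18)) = 9/368 = 0.02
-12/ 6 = -2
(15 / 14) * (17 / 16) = 255/224 = 1.14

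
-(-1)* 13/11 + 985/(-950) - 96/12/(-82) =20783/85690 = 0.24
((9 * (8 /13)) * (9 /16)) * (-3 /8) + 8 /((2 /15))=12237/208 = 58.83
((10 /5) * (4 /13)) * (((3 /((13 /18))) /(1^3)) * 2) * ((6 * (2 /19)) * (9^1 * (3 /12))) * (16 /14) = 186624/22477 = 8.30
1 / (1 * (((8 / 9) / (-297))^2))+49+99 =7154401/64 = 111787.52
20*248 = 4960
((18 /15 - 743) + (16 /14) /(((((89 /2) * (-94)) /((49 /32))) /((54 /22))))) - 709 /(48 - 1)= -696532033/920260 = -756.89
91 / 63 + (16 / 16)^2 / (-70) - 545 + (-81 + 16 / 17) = -6679063/10710 = -623.63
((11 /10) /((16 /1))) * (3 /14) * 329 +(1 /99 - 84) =-2507251/31680 = -79.14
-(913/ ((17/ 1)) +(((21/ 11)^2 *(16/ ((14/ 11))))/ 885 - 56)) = 123699/55165 = 2.24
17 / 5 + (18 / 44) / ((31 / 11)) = 1099/310 = 3.55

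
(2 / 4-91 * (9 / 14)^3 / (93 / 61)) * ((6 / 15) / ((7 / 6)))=-5.27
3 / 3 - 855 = -854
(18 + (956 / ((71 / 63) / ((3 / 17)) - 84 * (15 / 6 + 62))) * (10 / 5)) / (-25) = -18048942/25569875 = -0.71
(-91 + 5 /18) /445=-1633/8010 = -0.20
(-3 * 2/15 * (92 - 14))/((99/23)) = -1196/165 = -7.25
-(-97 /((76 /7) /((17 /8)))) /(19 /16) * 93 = 1073499/722 = 1486.84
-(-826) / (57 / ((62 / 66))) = 25606/1881 = 13.61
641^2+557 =411438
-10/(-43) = 10/43 = 0.23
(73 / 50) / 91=73/4550 = 0.02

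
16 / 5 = 3.20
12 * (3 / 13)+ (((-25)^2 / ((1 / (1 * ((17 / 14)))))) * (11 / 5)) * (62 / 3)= 34508.72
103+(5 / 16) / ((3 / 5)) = 4969/48 = 103.52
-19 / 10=-1.90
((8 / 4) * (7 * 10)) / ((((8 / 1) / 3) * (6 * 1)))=35/4 = 8.75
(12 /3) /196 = 1/49 = 0.02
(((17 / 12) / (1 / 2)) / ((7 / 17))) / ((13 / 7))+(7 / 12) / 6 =3559/936 = 3.80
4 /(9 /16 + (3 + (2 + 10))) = 0.26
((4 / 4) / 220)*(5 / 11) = 1/484 = 0.00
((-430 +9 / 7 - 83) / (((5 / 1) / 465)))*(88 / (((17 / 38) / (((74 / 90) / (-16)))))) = 286229262/595 = 481057.58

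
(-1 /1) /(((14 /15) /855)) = -12825/14 = -916.07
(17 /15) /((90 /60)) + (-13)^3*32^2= -101237726/45 = -2249727.24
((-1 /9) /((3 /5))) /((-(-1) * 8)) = -5/216 = -0.02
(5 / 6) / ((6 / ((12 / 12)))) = 5/36 = 0.14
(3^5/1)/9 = 27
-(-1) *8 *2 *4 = 64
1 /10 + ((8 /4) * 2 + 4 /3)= 163/30 = 5.43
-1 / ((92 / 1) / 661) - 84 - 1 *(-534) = 40739/92 = 442.82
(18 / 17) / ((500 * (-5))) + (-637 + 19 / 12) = -81015679/127500 = -635.42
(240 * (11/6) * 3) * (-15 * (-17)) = 336600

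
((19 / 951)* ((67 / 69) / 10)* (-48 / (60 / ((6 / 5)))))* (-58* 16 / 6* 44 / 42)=51979136/172249875 = 0.30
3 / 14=0.21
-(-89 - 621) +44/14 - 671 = 295/7 = 42.14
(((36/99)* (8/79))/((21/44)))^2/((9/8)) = 131072/24770529 = 0.01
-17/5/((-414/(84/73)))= 238/25185 = 0.01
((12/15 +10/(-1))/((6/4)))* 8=-736/15 = -49.07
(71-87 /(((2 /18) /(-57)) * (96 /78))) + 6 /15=2906727/80 = 36334.09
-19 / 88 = -0.22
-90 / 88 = -45/44 = -1.02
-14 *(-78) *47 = 51324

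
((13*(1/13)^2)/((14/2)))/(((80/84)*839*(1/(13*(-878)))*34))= -1317/285260 = 0.00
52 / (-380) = -13/95 = -0.14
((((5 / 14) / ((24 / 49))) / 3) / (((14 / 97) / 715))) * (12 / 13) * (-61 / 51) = -1329.39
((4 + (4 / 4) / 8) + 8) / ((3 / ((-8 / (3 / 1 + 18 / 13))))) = -1261/171 = -7.37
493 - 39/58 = 28555/58 = 492.33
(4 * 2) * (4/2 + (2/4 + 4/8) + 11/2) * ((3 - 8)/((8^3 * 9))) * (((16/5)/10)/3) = -17/2160 = -0.01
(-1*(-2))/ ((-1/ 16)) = -32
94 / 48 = 47/24 = 1.96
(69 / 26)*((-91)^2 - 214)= 556623/26 = 21408.58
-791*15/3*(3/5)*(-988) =2344524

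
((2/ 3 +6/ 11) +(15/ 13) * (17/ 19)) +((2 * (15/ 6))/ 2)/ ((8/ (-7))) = 7435/130416 = 0.06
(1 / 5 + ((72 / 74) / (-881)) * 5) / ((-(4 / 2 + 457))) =-31697/74810115 = 0.00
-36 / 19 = -1.89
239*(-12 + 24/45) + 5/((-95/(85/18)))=-2740.78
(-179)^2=32041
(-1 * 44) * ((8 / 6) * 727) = -127952/3 = -42650.67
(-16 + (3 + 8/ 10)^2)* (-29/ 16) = 1131/400 = 2.83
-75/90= -5/6 = -0.83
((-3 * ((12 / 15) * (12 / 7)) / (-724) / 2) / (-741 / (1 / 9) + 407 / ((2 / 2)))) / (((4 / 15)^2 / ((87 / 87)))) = -405/63471632 = 0.00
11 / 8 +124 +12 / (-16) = 997/8 = 124.62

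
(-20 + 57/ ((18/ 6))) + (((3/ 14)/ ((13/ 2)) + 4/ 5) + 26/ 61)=7194/27755 = 0.26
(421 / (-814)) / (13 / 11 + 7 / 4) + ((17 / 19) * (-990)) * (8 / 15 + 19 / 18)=-127650791/90687 = -1407.60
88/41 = 2.15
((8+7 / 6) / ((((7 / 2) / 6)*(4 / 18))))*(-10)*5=-24750/7 = -3535.71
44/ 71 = 0.62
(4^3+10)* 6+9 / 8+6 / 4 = 3573/8 = 446.62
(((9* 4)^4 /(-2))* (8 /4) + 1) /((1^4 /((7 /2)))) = -11757305/2 = -5878652.50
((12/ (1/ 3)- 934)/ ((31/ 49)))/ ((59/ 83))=-3652166/1829 = -1996.81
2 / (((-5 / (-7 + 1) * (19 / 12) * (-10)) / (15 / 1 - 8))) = -504/475 = -1.06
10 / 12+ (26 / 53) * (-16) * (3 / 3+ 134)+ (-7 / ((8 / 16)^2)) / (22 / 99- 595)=-34004683/32118 = -1058.74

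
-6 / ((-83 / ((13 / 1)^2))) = 1014/83 = 12.22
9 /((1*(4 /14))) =63/2 = 31.50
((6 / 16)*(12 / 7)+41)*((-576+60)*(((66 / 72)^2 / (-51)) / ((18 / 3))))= 59.01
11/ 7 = 1.57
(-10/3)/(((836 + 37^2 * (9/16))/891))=-47520/25697 = -1.85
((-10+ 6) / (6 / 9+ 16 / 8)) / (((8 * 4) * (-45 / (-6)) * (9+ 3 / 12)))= -1/1480 = 0.00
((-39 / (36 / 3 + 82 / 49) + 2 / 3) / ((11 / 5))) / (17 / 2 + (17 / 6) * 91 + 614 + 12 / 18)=-4393/3895782 = 0.00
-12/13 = -0.92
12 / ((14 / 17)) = 102/7 = 14.57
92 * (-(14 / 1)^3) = -252448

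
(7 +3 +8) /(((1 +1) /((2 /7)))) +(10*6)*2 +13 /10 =8671/70 = 123.87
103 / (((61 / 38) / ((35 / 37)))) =136990/2257 = 60.70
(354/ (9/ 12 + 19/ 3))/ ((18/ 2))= 472/85 = 5.55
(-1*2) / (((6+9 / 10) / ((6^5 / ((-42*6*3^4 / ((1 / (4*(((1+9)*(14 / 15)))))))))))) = 10/3381 = 0.00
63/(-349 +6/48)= -504/2791 = -0.18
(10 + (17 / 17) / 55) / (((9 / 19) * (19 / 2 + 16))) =20938/25245 = 0.83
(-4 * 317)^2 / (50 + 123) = 1607824/173 = 9293.78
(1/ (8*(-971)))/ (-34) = 1/264112 = 0.00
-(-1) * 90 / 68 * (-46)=-1035/17 = -60.88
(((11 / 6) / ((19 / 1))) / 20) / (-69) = -11/157320 = 0.00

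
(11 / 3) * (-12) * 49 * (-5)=10780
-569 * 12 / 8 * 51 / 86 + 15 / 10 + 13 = -84563/172 = -491.65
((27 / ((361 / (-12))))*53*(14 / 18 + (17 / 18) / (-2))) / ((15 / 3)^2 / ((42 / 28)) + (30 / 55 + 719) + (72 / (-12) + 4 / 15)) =-865755/43510969 = -0.02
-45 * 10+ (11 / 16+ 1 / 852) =-1531253/3408 = -449.31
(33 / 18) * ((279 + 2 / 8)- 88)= 2805/8 = 350.62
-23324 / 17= -1372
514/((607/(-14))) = -7196/607 = -11.86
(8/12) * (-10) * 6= -40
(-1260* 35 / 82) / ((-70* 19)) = 315/779 = 0.40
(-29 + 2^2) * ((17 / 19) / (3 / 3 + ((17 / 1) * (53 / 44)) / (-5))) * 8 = 748000/12939 = 57.81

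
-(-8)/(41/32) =256/41 = 6.24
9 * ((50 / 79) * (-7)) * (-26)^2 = -2129400/79 = -26954.43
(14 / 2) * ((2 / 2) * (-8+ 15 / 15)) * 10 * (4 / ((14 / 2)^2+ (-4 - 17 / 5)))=-1225/26 = -47.12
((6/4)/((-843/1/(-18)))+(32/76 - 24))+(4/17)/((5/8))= -10515097/453815 = -23.17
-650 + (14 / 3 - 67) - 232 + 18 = -2779/3 = -926.33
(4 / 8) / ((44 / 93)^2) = 8649/3872 = 2.23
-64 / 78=-32/39 = -0.82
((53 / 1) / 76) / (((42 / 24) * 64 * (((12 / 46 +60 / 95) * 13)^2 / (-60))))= -532703/191929920 = 0.00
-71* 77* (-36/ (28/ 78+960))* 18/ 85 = 69081012/1591795 = 43.40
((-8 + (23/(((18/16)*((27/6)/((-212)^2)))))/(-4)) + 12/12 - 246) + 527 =-4112654/81 = -50773.51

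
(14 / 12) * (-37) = -259/6 = -43.17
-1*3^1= -3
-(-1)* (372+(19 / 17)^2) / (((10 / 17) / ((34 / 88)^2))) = 94.72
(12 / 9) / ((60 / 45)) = 1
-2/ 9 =-0.22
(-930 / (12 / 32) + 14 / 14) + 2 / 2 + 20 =-2458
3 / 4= 0.75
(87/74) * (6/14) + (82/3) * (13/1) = 355.84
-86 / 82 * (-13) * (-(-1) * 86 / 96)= 24037/1968 = 12.21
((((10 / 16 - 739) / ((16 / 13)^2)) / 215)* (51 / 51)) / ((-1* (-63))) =-332761/9246720 = -0.04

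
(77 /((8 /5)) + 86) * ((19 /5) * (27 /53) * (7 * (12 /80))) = 11559429/42400 = 272.63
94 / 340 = 47/170 = 0.28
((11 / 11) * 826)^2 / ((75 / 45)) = 2046828/5 = 409365.60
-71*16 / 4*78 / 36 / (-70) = 923/105 = 8.79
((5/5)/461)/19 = 1/8759 = 0.00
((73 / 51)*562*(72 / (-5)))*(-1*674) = 663636576/85 = 7807489.13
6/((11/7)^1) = 42/11 = 3.82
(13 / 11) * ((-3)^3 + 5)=-26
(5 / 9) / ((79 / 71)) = 0.50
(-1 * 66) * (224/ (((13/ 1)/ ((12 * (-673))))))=119395584/13 = 9184275.69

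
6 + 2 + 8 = 16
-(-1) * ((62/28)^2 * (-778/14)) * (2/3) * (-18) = 3269.64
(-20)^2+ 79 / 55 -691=-15926/55 = -289.56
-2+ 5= 3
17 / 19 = 0.89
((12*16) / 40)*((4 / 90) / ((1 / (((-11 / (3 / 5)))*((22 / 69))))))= -3872/3105 = -1.25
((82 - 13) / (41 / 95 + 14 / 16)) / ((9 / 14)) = 244720/2979 = 82.15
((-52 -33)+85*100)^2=70812225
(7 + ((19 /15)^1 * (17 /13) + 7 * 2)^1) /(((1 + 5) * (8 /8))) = 2209/585 = 3.78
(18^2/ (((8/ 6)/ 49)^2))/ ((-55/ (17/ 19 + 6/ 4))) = -159279939/8360 = -19052.62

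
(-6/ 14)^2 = 9/49 = 0.18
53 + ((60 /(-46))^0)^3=54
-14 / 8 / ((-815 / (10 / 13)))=7/4238 = 0.00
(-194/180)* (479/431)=-46463/38790 = -1.20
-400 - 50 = -450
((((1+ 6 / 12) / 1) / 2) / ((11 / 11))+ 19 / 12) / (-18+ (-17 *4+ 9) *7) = -0.01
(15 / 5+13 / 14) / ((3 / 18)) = 165/7 = 23.57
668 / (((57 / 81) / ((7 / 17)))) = 390.87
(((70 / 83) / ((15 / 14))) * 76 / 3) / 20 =3724/3735 = 1.00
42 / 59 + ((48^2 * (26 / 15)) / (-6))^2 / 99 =653563406/146025 = 4475.70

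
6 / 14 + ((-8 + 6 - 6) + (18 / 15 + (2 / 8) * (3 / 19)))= -16843/2660 = -6.33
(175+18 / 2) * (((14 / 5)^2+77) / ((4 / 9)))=878094/25 = 35123.76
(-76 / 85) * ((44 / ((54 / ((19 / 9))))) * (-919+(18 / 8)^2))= 58067933/41310 = 1405.66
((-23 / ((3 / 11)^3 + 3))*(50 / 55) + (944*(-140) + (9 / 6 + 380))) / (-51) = 26488870/10251 = 2584.03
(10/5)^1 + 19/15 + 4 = 109/15 = 7.27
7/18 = 0.39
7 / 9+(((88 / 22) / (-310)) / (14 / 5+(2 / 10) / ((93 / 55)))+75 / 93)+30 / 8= 8071525/1514412 = 5.33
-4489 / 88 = -51.01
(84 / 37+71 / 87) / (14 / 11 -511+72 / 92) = -2513555/414488097 = -0.01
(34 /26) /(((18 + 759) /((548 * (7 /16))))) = 0.40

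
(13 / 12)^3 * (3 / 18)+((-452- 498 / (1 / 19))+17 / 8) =-102764123/10368 = -9911.66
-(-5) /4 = 5/4 = 1.25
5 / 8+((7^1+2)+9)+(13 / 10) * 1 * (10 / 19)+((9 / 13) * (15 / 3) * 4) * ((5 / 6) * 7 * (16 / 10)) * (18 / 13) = 5092495/25688 = 198.24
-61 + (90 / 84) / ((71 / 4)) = -30287/497 = -60.94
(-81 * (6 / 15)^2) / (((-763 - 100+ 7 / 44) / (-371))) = -1762992/316375 = -5.57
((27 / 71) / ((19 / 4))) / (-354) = -18/79591 = 0.00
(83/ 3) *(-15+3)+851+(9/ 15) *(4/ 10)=519.24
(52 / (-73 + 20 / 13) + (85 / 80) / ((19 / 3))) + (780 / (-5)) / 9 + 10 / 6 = -16.23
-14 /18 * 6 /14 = -1/3 = -0.33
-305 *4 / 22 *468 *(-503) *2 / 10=2610844.36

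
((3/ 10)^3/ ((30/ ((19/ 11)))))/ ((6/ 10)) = 57/22000 = 0.00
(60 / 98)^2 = 900/2401 = 0.37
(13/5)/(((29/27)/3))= 1053/145 = 7.26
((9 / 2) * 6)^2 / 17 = 42.88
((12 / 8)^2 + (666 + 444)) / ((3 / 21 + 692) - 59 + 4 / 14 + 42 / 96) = 124572/70993 = 1.75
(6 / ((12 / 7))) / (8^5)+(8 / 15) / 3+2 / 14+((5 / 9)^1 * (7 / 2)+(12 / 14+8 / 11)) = 124882313/32440320 = 3.85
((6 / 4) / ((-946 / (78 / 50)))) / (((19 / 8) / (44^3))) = -1812096/20425 = -88.72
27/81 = 1/3 = 0.33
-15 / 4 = -3.75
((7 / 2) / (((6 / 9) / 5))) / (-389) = -0.07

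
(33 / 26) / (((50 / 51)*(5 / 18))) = 15147/3250 = 4.66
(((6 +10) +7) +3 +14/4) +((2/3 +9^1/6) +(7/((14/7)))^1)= 211/6 = 35.17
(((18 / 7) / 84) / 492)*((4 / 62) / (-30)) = -1/7473480 = 0.00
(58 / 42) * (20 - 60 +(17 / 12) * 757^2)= 282499237/252 = 1121028.72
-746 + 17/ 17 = -745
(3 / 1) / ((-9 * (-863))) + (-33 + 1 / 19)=-1620695/49191 = -32.95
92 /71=1.30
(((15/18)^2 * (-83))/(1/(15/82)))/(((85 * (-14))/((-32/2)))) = -2075/14637 = -0.14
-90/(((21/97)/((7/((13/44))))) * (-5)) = 25608/13 = 1969.85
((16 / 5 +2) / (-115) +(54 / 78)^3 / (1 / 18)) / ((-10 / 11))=-6.52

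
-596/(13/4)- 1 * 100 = -283.38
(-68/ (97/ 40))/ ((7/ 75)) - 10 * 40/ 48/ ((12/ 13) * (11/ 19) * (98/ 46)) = -579264425/1882188 = -307.76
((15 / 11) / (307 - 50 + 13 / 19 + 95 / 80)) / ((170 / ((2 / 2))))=456/14716339 = 0.00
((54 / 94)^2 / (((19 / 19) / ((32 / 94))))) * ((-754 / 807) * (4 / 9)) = -1302912/27928387 = -0.05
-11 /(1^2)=-11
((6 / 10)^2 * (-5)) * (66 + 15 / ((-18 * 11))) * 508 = -60281.13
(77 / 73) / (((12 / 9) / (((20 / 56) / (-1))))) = -0.28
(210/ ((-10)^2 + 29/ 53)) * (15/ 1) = 166950/5329 = 31.33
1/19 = 0.05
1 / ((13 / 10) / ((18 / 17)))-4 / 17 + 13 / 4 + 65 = 60845/884 = 68.83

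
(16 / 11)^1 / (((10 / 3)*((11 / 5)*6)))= 4/121 = 0.03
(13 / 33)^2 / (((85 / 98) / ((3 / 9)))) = 16562/277695 = 0.06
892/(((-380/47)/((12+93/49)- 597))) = 299463132/4655 = 64331.50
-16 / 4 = -4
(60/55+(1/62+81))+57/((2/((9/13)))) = 451447/4433 = 101.84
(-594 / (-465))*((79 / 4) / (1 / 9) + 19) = 77913/310 = 251.33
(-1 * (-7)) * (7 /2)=49/2 = 24.50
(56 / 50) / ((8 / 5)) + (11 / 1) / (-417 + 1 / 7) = 4914/7295 = 0.67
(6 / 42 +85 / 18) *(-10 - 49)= -36167/126 = -287.04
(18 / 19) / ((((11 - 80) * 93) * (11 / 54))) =-108/149017 = 0.00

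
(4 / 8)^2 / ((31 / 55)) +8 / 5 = 2.04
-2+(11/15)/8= -229/120 = -1.91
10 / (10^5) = 1/10000 = 0.00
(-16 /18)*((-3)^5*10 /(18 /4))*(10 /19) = 4800/19 = 252.63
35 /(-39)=-35/39 = -0.90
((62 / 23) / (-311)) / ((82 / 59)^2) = -107911/24048386 = 0.00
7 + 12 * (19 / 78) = 129/13 = 9.92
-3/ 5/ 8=-0.08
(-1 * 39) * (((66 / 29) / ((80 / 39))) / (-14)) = 50193/16240 = 3.09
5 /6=0.83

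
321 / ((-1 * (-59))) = 321/59 = 5.44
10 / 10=1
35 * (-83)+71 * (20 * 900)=1275095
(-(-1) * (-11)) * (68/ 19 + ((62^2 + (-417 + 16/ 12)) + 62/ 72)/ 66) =-2507137/4104 = -610.90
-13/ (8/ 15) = -195/8 = -24.38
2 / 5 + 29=147/5 = 29.40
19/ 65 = 0.29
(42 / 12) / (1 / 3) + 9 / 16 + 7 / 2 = 233/16 = 14.56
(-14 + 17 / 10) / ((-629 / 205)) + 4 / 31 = 161365/38998 = 4.14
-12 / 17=-0.71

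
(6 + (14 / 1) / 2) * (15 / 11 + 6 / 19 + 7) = 23582/209 = 112.83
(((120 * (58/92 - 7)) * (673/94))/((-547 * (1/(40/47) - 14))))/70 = -7887560/707794479 = -0.01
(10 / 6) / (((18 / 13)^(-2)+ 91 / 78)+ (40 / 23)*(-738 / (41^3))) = 1.00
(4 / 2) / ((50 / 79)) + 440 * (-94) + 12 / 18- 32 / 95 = -58933027/1425 = -41356.51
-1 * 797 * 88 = -70136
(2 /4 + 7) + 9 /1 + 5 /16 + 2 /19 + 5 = 6663/304 = 21.92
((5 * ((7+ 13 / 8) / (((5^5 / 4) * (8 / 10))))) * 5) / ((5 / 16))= 138/125 = 1.10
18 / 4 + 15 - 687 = -1335/2 = -667.50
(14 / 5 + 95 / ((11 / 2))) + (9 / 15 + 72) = 5097/55 = 92.67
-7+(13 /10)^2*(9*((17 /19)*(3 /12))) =-27343/7600 = -3.60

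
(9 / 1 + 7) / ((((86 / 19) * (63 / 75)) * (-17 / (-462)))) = 83600/731 = 114.36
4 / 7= 0.57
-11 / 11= -1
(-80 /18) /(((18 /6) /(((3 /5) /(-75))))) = 8/675 = 0.01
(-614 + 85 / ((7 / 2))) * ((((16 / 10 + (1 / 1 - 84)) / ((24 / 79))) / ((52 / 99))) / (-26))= -136875321/11830 = -11570.19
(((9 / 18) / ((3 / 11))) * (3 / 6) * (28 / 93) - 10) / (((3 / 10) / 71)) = -1926230/837 = -2301.35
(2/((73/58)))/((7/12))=1392/511 = 2.72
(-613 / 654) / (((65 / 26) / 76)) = -46588/1635 = -28.49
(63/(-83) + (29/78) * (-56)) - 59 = -260836/3237 = -80.58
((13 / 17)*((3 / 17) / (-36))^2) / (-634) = -13/448537248 = 0.00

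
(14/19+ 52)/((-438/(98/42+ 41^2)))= -843350/4161 = -202.68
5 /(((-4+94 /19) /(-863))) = -81985/18 = -4554.72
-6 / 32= -3/16 = -0.19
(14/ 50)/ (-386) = -7/9650 = 0.00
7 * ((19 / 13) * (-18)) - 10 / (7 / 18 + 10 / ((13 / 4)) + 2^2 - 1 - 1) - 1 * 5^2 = -3508021/16627 = -210.98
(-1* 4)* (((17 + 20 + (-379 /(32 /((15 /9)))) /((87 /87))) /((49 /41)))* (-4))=67937/294 = 231.08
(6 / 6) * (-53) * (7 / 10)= -371/10 = -37.10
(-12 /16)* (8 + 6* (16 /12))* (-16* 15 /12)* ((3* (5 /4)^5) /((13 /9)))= 1265625/832 = 1521.18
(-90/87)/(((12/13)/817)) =-53105/58 = -915.60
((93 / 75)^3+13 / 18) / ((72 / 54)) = 739363/375000 = 1.97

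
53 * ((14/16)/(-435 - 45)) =-371/3840 = -0.10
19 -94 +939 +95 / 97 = 864.98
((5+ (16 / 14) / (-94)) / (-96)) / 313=-547/3295264 = 0.00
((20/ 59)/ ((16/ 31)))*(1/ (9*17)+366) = 8679845/36108 = 240.39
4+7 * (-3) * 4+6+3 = -71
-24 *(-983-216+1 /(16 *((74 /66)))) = 2129325/74 = 28774.66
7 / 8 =0.88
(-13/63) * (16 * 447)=-30992/21 = -1475.81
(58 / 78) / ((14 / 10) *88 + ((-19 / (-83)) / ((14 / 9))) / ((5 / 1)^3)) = 4212250/697903869 = 0.01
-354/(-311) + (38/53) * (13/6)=133103/49449 = 2.69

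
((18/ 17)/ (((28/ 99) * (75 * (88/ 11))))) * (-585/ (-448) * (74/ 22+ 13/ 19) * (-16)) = -0.53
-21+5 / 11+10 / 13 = -2828/143 = -19.78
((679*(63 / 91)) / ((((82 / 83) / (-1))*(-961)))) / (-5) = -507213/5122130 = -0.10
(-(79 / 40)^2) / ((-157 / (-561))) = -13.94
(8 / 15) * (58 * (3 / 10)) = 232/25 = 9.28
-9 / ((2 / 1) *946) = -9/1892 = 0.00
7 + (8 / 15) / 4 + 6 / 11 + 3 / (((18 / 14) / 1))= 1652/165 = 10.01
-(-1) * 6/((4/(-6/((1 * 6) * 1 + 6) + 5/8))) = 3/16 = 0.19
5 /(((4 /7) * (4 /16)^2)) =140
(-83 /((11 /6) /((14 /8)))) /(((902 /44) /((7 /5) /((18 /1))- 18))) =937153/13530 = 69.26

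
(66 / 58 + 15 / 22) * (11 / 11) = 1161/638 = 1.82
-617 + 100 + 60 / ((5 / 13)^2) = -557/5 = -111.40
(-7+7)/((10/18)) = 0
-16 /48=-1/3 = -0.33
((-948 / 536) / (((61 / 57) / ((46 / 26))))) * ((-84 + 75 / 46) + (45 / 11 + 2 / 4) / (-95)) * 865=153630747/737 = 208454.20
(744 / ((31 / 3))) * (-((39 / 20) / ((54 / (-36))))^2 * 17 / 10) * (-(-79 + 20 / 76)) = -38682072/2375 = -16287.19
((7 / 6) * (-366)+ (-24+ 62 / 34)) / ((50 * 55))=-3818/23375 = -0.16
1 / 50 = 0.02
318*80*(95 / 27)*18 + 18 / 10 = 8056009/5 = 1611201.80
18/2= 9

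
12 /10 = 6/5 = 1.20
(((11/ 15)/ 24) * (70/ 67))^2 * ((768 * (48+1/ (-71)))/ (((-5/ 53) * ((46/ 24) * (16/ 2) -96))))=70783832/14342355 = 4.94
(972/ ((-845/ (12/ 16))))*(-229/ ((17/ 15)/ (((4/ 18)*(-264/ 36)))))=-284.08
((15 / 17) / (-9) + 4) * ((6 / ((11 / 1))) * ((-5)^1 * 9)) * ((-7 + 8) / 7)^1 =-17910/1309 = -13.68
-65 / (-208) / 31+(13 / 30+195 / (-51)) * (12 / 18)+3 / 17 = -786799/379440 = -2.07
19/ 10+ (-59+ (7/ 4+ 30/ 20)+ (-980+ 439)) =-11897/20 = -594.85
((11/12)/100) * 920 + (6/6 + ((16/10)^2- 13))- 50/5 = -1651/150 = -11.01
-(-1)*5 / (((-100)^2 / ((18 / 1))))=9/1000 = 0.01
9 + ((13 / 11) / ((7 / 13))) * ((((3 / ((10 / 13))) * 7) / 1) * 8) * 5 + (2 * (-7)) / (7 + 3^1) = 132238/55 = 2404.33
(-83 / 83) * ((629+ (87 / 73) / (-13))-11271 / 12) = 1178057/3796 = 310.34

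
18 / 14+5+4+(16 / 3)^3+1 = 30805/189 = 162.99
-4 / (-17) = 4/17 = 0.24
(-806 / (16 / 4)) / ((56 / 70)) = -2015/8 = -251.88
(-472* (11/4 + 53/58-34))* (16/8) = 830484/29 = 28637.38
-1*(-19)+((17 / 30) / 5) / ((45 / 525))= 1829/90 = 20.32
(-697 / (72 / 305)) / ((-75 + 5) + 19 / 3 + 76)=-212585/888 = -239.40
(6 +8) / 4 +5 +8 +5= 43/2 = 21.50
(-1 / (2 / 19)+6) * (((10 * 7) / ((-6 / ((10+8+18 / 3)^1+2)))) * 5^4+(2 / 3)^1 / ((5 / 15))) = 663534.67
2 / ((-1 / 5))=-10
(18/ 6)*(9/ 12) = 9/4 = 2.25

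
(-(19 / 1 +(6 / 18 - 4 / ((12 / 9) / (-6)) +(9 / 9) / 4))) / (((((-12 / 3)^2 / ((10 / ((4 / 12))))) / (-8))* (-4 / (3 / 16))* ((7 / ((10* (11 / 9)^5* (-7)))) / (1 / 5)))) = 363170005/2519424 = 144.15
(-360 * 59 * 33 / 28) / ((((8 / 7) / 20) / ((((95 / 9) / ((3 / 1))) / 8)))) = -192671.88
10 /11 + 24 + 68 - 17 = 835/11 = 75.91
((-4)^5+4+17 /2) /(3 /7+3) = -14161/48 = -295.02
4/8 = 1/2 = 0.50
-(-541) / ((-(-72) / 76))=10279/18 = 571.06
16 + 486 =502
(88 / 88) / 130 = 1/130 = 0.01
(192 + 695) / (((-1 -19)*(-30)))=887/600 = 1.48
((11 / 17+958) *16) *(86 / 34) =11212336/289 = 38797.01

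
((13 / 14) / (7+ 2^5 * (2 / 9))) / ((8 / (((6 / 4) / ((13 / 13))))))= 351/28448 = 0.01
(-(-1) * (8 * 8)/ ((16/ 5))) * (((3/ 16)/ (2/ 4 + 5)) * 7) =105/22 = 4.77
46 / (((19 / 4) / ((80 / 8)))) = 1840/19 = 96.84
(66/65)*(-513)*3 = -101574/65 = -1562.68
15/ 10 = 3/2 = 1.50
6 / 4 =3/2 = 1.50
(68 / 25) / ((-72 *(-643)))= 17/289350 = 0.00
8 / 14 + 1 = 11/7 = 1.57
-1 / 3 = -0.33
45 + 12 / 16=183/4 = 45.75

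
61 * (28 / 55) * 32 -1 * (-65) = 58231/55 = 1058.75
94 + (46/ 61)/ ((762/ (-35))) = 2183849/23241 = 93.97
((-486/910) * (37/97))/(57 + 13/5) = -8991/2630446 = 0.00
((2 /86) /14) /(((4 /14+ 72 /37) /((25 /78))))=925/3877224 = 0.00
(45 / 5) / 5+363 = 1824/5 = 364.80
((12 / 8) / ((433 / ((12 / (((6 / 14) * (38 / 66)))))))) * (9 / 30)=2079/41135 = 0.05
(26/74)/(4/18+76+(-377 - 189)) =-117/163096 = 0.00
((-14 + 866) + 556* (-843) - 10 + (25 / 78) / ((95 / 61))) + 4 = -693371179/1482 = -467861.79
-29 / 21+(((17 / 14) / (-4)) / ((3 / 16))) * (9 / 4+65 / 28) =-1291/147 = -8.78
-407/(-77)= 37/7 = 5.29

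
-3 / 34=-0.09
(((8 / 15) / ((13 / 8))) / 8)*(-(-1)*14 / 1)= 112/195 = 0.57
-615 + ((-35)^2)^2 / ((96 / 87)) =43498445/32 = 1359326.41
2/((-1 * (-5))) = 2/5 = 0.40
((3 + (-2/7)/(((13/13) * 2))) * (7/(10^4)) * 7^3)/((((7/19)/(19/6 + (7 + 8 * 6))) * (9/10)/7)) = 2274433/2700 = 842.38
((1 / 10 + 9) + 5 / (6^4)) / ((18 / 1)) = 58993/116640 = 0.51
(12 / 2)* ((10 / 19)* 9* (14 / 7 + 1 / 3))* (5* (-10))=-63000/19 = -3315.79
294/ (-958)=-147/479 = -0.31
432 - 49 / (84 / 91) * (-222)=24433/2 = 12216.50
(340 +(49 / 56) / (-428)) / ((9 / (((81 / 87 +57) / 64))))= 34.20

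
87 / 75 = 29/25 = 1.16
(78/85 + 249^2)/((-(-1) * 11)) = 5270163/935 = 5636.54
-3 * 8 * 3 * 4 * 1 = -288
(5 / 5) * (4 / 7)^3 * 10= 640/343 = 1.87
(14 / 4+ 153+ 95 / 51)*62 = 500743/51 = 9818.49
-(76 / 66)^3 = -54872/35937 = -1.53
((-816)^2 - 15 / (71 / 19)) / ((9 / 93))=488513407/71 = 6880470.52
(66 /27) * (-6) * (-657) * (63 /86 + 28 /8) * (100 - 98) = 3507504/43 = 81569.86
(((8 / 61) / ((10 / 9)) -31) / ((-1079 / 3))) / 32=28257/10531040 = 0.00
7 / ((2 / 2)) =7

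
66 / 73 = 0.90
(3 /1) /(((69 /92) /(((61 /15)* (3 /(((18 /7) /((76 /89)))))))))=16.21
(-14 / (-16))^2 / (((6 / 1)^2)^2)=49/82944 = 0.00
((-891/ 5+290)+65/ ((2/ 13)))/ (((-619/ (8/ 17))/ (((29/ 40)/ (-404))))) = 154947/212564600 = 0.00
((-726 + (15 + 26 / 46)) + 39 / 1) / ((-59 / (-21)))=-324303/1357 = -238.99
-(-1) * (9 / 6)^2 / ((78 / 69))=1.99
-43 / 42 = -1.02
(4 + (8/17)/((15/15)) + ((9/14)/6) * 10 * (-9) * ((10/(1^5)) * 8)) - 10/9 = -822602/1071 = -768.07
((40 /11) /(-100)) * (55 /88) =-1/44 = -0.02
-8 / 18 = -4/9 = -0.44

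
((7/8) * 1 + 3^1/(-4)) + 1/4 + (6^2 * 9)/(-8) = -321/8 = -40.12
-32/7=-4.57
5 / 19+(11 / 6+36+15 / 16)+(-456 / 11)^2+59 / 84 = 452719447/257488 = 1758.22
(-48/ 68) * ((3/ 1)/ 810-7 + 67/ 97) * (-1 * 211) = -939.16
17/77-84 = -6451/77 = -83.78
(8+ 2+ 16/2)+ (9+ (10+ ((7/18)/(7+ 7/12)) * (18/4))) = 484/13 = 37.23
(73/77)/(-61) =-73/4697 = -0.02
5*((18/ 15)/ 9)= 2/3 = 0.67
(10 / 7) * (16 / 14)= 80/49 = 1.63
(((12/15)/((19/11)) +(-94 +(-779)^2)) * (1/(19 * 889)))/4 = 57641009/6418580 = 8.98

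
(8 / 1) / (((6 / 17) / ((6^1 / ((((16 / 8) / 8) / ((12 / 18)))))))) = 1088/3 = 362.67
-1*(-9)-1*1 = 8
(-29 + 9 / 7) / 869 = -194/6083 = -0.03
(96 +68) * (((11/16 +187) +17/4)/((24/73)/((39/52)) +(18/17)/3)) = 156255551/3928 = 39779.93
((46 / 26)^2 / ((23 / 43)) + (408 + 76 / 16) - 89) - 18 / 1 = 210643/676 = 311.60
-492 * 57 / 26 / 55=-14022/715 = -19.61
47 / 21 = 2.24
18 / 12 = 3/2 = 1.50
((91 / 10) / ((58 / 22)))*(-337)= -337337/290 = -1163.23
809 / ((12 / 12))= 809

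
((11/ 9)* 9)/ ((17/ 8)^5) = 360448/1419857 = 0.25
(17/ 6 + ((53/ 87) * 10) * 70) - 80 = 60773/174 = 349.27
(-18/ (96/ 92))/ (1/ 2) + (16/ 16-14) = -95/2 = -47.50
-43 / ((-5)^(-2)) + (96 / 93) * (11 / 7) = -232923/217 = -1073.38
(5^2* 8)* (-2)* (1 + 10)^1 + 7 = -4393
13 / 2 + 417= 847/2 = 423.50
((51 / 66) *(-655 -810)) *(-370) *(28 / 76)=32251975/209 = 154315.67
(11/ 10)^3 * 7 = 9317/1000 = 9.32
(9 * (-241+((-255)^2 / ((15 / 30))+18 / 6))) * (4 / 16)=292077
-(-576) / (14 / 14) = 576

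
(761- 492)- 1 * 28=241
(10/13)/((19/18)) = 180/247 = 0.73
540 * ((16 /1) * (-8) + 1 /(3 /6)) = -68040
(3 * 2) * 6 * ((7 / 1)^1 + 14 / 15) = 1428/5 = 285.60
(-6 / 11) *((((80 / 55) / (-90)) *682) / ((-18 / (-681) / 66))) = 225184/15 = 15012.27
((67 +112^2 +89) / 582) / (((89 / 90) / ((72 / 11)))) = 13716000/94963 = 144.44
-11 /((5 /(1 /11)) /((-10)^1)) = 2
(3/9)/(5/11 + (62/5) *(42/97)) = 5335/93207 = 0.06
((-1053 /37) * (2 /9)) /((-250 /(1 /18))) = 13/9250 = 0.00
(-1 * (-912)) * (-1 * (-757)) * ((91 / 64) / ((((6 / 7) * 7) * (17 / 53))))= 69369209/136 = 510067.71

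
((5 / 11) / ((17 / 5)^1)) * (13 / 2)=325/374 = 0.87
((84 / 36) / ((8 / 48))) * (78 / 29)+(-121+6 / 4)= -4747/58 = -81.84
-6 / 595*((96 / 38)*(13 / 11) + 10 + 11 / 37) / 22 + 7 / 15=69933026/151837455 = 0.46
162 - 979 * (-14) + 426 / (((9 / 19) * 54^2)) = 60659981/4374 = 13868.31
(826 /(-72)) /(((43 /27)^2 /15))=-501795/7396 = -67.85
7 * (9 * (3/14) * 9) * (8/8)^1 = 243/2 = 121.50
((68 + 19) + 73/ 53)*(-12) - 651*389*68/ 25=-914078556/1325 = -689870.61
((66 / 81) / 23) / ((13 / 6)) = 44/2691 = 0.02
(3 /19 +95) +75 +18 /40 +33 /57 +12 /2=67331/380 = 177.19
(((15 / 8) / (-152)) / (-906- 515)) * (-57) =-45/90944 = 0.00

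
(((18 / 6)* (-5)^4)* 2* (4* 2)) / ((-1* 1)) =-30000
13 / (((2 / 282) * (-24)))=-611/8 = -76.38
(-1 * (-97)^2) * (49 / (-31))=461041/31 = 14872.29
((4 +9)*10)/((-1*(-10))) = 13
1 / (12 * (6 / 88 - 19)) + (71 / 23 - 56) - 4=-3271444/57477 = -56.92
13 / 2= 6.50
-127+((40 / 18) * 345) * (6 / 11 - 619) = -15651091/33 = -474275.48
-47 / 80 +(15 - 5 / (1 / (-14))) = 6753/80 = 84.41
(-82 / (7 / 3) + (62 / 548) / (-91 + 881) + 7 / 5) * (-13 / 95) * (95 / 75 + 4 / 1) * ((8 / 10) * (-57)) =-132931851/119875 = -1108.92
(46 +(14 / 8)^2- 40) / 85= 29/272 = 0.11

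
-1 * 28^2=-784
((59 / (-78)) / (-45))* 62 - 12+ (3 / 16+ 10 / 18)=-286831/28080 = -10.21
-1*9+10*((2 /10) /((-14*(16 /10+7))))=-2714/301 = -9.02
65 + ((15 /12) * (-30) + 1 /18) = 248/9 = 27.56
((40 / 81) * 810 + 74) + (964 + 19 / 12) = 17275/12 = 1439.58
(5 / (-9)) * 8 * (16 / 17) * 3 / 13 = -640/663 = -0.97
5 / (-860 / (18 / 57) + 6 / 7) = -105/57172 = 0.00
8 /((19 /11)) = 88/19 = 4.63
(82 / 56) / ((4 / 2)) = 41/56 = 0.73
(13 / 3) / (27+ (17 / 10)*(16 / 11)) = 715/4863 = 0.15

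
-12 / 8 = -3/2 = -1.50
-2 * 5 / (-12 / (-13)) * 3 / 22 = -65/44 = -1.48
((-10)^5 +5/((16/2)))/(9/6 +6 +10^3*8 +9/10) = -3999975/320336 = -12.49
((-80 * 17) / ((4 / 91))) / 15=-6188/3 = -2062.67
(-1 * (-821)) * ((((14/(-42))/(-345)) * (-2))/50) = -821/25875 = -0.03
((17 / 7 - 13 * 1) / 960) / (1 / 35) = -37/96 = -0.39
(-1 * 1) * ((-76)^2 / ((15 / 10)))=-3850.67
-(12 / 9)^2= -16/9 = -1.78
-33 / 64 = -0.52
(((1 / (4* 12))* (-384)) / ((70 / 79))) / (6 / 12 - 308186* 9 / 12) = 316/8089865 = 0.00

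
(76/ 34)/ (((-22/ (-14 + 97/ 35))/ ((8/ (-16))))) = -7467/13090 = -0.57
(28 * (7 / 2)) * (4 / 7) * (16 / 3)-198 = 302/3 = 100.67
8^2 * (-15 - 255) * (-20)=345600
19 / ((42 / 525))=237.50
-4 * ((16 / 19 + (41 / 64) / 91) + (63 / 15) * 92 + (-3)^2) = -219236727/138320 = -1585.00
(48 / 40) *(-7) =-42/5 = -8.40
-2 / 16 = -1/8 = -0.12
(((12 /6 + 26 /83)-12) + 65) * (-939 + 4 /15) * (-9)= 193937613/415 = 467319.55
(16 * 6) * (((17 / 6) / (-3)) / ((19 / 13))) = -3536/57 = -62.04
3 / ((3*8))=0.12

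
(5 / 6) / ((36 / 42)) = 35/36 = 0.97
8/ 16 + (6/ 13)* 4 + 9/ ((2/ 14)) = 1699/26 = 65.35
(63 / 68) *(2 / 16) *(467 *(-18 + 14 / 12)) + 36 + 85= -858859/1088 = -789.39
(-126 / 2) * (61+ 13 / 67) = -258300/67 = -3855.22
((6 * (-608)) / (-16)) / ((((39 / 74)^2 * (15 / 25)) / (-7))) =-14566160/1521 = -9576.70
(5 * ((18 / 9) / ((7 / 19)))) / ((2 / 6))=570/7 = 81.43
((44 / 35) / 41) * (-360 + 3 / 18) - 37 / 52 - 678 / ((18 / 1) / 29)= -82386307/74620 = -1104.08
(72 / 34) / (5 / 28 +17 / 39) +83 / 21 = 1772333/239547 = 7.40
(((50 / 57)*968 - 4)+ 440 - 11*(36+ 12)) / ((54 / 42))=302092/513 = 588.87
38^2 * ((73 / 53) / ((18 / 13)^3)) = 57897541/77274 = 749.25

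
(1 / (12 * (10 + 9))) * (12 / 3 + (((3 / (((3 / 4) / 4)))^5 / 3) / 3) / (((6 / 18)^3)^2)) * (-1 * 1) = -21233665/57 = -372520.44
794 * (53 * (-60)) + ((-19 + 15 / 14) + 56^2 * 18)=-34558859/14 = -2468489.93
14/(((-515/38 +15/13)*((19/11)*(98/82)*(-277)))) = 23452/11876375 = 0.00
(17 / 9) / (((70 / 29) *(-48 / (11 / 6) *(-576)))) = 5423/104509440 = 0.00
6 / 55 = 0.11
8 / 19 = 0.42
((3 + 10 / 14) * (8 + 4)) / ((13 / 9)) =216/7 = 30.86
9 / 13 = 0.69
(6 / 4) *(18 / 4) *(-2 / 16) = -27/32 = -0.84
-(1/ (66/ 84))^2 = -196/121 = -1.62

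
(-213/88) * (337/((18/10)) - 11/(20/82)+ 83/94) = -244027/705 = -346.14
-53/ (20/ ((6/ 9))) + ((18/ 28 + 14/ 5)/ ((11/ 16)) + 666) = 1545947/2310 = 669.24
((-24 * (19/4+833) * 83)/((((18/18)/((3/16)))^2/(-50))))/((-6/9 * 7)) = -563219325/896 = -628593.00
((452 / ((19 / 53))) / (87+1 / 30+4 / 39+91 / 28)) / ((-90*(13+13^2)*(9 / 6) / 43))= -2060216/84389697 = -0.02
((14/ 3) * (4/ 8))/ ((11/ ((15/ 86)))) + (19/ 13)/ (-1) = -17519/12298 = -1.42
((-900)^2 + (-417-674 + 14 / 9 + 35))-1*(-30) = 7280780/9 = 808975.56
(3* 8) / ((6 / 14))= 56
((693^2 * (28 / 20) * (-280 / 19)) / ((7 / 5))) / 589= -134469720/11191 = -12015.88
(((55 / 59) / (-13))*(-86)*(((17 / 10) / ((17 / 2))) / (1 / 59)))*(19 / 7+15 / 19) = 440836/1729 = 254.97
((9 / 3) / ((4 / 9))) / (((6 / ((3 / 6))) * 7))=9/112 = 0.08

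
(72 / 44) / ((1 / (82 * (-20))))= -29520/11 = -2683.64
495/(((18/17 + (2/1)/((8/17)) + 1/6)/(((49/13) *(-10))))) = -49480200/14521 = -3407.49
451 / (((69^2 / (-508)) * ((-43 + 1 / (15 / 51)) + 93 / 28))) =32075120/24181119 = 1.33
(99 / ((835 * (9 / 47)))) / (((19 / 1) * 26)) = 517/412490 = 0.00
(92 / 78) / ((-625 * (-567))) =46/13820625 = 0.00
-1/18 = -0.06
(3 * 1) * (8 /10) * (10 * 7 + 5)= 180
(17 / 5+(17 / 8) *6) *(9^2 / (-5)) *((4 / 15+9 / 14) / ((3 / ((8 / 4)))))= -555237/3500 = -158.64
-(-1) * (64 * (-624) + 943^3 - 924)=838520947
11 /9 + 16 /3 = 6.56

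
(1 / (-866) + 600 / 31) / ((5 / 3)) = 1558707/134230 = 11.61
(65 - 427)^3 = -47437928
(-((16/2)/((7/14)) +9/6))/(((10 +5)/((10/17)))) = -35/51 = -0.69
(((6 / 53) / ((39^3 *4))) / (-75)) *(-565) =113/31439070 = 0.00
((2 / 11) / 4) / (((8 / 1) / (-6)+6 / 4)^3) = 108/11 = 9.82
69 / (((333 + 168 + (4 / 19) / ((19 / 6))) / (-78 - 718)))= -6609188/60295 = -109.61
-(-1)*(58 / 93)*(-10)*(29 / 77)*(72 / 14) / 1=-201840/16709 = -12.08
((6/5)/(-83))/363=-2/50215 = 0.00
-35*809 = -28315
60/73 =0.82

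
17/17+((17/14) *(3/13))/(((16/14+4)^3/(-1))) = 403519/404352 = 1.00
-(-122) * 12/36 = 122/3 = 40.67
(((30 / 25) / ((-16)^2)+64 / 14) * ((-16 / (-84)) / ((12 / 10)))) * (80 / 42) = 102505/74088 = 1.38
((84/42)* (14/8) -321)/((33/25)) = -240.53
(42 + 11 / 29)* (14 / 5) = 17206/145 = 118.66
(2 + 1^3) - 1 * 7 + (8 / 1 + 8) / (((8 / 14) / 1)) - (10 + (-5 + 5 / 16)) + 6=395/16 = 24.69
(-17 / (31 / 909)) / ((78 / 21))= -108171/806 = -134.21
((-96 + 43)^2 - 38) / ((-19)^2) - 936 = -335125/361 = -928.32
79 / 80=0.99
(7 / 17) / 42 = 1/102 = 0.01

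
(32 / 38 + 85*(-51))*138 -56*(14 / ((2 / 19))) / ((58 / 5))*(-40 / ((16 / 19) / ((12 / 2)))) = -228733398/551 = -415124.13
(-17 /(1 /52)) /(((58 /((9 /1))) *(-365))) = 3978/10585 = 0.38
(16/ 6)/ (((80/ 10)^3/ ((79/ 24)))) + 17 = 17.02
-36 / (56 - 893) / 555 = 4/51615 = 0.00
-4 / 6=-2/3 = -0.67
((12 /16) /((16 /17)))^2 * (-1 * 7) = -18207/4096 = -4.45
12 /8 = 3/2 = 1.50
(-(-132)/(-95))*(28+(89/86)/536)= -42595641/1094780 = -38.91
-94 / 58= -47/29 = -1.62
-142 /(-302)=71/151 = 0.47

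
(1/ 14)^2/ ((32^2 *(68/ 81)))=81/13647872 = 0.00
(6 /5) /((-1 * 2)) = -3/5 = -0.60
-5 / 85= -1/17 = -0.06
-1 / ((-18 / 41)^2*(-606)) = 1681/196344 = 0.01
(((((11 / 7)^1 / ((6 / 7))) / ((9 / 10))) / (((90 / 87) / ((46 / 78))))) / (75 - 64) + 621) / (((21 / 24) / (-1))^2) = 125572640/154791 = 811.24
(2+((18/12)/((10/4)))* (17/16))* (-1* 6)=-15.82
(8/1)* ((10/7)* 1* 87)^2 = 123575.51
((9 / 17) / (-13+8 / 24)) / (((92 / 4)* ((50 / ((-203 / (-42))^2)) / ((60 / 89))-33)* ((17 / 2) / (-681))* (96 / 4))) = -190907/938609576 = 0.00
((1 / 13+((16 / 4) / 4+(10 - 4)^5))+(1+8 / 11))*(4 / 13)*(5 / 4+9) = 45607129/1859 = 24533.15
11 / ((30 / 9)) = 33/10 = 3.30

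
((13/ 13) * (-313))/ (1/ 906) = -283578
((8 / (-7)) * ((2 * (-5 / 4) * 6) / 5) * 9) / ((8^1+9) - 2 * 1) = 72/35 = 2.06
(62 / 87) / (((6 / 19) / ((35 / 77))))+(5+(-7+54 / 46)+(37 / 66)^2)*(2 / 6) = 7453987/8716356 = 0.86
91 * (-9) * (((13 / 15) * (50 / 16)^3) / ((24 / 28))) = -25878125/1024 = -25271.61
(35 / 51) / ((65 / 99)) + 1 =452/221 = 2.05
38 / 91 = 0.42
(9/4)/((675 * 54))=1/16200 = 0.00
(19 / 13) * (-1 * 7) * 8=-1064/13 = -81.85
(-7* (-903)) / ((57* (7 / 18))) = 5418/19 = 285.16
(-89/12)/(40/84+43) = -623/3652 = -0.17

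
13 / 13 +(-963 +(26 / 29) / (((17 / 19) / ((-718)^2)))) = 254194590/493 = 515607.69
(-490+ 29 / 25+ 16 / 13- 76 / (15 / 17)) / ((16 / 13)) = -559399/1200 = -466.17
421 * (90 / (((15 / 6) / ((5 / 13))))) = 5829.23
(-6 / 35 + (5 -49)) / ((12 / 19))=-69.94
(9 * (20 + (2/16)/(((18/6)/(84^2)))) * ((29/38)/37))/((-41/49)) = -2007873/28823 = -69.66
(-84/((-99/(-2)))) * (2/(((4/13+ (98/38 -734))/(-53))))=-1466192/5959305 = -0.25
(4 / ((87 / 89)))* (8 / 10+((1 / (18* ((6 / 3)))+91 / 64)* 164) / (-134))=-8365199/2098440 = -3.99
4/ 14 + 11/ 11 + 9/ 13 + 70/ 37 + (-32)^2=3460838/3367 = 1027.87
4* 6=24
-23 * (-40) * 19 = 17480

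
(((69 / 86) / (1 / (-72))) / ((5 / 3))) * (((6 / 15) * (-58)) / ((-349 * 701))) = -864432/262997675 = 0.00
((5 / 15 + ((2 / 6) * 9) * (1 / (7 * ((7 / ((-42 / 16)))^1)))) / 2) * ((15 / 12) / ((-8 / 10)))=-725/5376 = -0.13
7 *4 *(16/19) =23.58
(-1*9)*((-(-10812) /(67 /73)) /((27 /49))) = -12891508/67 = -192410.57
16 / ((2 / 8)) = 64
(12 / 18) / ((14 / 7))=1/3 = 0.33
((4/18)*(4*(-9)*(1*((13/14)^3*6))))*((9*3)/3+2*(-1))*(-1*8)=105456/49 = 2152.16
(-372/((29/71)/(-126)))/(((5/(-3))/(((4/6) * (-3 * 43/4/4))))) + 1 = 53662726/145 = 370087.77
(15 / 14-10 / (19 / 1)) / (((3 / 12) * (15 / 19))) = 58/21 = 2.76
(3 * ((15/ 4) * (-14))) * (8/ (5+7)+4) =-735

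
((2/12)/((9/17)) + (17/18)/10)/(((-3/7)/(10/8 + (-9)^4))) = -40607203/6480 = -6266.54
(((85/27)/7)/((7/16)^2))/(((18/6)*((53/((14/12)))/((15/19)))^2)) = 136000/574965783 = 0.00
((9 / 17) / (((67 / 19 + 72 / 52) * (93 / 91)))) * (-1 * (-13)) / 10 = 876603/6392510 = 0.14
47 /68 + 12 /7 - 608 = -288263/476 = -605.59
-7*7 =-49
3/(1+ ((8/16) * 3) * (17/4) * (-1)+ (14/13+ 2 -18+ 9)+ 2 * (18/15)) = -1560/4627 = -0.34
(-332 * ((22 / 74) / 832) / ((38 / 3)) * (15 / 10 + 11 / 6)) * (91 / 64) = -31955/719872 = -0.04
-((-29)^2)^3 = -594823321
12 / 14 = 6/7 = 0.86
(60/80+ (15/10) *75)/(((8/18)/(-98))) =-199773/8 = -24971.62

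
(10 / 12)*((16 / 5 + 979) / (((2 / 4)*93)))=1637/93 = 17.60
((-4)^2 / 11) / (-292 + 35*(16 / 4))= -2/209 = -0.01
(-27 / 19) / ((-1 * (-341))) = -27/6479 = 0.00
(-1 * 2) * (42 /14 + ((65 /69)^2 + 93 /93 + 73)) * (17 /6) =-6303974/14283 = -441.36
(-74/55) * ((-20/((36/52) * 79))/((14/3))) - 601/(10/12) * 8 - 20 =-528262432/91245 = -5789.49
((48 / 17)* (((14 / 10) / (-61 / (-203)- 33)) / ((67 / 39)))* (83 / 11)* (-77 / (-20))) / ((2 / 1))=-96595317/94508525 = -1.02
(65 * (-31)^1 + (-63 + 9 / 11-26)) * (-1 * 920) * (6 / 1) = 127705200/11 = 11609563.64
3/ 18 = 1/6 = 0.17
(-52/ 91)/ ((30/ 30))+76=528/7 = 75.43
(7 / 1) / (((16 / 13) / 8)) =91/2 = 45.50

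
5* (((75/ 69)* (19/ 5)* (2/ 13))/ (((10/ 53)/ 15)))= 75525/299 = 252.59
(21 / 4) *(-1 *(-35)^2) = -25725/4 = -6431.25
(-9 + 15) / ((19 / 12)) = 72/19 = 3.79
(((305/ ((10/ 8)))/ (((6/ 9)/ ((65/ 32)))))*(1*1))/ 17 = 43.73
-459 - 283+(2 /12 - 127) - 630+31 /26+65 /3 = -57563/39 = -1475.97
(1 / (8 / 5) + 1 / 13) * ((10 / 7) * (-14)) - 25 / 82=-14.34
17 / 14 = 1.21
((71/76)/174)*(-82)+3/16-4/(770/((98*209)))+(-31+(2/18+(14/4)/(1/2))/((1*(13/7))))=-690176999/5157360 = -133.82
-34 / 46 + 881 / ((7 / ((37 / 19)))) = 747470/3059 = 244.35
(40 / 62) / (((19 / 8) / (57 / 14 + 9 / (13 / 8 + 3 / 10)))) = 107760/45353 = 2.38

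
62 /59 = 1.05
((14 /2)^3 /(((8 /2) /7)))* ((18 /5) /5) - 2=21509/50 = 430.18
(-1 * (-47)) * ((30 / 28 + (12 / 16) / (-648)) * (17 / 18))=5171927/108864 = 47.51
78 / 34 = 2.29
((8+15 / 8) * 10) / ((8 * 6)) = 395/192 = 2.06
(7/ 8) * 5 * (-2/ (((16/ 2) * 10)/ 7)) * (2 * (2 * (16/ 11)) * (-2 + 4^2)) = -686/11 = -62.36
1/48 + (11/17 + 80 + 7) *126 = 9011537/816 = 11043.55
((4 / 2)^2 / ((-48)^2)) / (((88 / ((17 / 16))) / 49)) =833/811008 = 0.00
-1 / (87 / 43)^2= -0.24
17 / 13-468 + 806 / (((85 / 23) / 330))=15802465/221 = 71504.37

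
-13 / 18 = -0.72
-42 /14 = -3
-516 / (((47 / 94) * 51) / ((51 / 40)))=-129/5 = -25.80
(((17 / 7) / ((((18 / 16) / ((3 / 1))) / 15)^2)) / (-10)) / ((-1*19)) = 2720/133 = 20.45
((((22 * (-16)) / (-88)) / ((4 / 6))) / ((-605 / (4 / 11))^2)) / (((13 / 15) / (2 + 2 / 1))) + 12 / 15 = 0.80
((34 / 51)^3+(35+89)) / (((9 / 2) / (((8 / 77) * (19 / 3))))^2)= 310148096/116700507 = 2.66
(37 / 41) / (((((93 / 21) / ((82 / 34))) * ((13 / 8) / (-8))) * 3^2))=-16576/61659 = -0.27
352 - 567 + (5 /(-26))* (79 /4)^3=-1696.49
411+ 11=422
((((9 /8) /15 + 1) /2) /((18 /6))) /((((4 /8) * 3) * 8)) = 43/2880 = 0.01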